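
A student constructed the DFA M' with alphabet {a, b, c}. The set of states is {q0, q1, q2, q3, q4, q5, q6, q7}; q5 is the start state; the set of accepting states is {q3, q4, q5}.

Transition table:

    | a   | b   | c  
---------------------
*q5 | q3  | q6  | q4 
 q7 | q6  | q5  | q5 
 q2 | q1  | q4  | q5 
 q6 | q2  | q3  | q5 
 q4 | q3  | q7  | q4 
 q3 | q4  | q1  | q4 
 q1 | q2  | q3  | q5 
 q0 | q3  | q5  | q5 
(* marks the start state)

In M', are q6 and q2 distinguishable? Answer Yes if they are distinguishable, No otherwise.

States {q0} cannot be reached from the start state, so discard them.
Initial partition by acceptance: {q3,q4,q5} | {q1,q2,q6,q7}.
No further refinement is possible. Final partition (2 blocks): {q3,q4,q5} | {q1,q2,q6,q7}.
q6 and q2 lie in the same block of the stable partition, so they are equivalent — no string distinguishes them.

No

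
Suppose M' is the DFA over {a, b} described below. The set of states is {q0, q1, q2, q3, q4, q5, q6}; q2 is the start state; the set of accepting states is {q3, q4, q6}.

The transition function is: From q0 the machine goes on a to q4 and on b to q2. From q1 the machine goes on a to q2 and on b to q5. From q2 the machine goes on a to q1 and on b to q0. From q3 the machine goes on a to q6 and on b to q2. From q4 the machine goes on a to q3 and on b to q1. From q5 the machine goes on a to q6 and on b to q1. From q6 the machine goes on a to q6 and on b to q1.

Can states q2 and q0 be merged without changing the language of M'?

Every state is reachable, so we keep all 7.
Start with accepting vs non-accepting: {q3,q4,q6} | {q0,q1,q2,q5}.
On input a, block {q0,q1,q2,q5} splits into {q0,q5} and {q1,q2}.
The partition is now stable with 3 blocks: {q3,q4,q6} | {q0,q5} | {q1,q2}.
q2 and q0 end up in different blocks, so they are distinguishable. For instance, the string 'a' is accepted from only q0.

No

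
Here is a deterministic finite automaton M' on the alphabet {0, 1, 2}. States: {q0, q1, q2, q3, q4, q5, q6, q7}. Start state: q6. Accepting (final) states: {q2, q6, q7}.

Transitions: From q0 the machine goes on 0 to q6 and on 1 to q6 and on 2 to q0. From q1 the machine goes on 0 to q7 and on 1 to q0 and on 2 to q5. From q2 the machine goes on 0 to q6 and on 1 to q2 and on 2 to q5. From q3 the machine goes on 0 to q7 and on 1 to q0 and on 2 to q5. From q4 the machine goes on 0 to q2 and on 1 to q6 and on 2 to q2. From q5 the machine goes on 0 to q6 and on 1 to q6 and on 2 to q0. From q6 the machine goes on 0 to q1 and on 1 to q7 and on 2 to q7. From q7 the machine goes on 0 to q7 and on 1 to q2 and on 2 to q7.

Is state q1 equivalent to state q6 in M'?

Reachable states from the start: {q0,q1,q2,q5,q6,q7}. Unreachable: {q3,q4} — drop them.
Initial partition by acceptance: {q2,q6,q7} | {q0,q1,q5}.
Refine {q2,q6,q7} on symbol 0: members go to different blocks, giving {q2,q7} and {q6}.
On input 0, block {q2,q7} splits into {q2} and {q7}.
Split {q0,q1,q5} by δ(·,0) → {q0,q5} and {q1}.
Stable partition: {q2} | {q0,q5} | {q6} | {q7} | {q1} — 5 equivalence classes.
q1 and q6 end up in different blocks, so they are distinguishable. For instance, the string 'ε' is accepted from only q6.

No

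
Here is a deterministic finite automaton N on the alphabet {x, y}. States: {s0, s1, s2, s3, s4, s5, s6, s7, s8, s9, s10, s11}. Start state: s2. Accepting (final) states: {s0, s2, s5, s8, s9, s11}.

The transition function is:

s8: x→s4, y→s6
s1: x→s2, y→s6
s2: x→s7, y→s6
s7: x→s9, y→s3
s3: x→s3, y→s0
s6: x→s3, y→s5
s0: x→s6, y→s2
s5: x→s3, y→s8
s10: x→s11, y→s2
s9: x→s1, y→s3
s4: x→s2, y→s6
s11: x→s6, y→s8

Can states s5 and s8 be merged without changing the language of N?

First remove the unreachable states {s10,s11}; 10 states remain.
Start with accepting vs non-accepting: {s0,s2,s5,s8,s9} | {s1,s3,s4,s6,s7}.
Split {s0,s2,s5,s8,s9} by δ(·,y) → {s2,s8,s9} and {s0,s5}.
Refine {s1,s3,s4,s6,s7} on symbol x: members go to different blocks, giving {s1,s4,s7} and {s3,s6}.
The partition is now stable with 4 blocks: {s2,s8,s9} | {s1,s4,s7} | {s0,s5} | {s3,s6}.
s5 and s8 end up in different blocks, so they are distinguishable. For instance, the string 'y' is accepted from only s5.

No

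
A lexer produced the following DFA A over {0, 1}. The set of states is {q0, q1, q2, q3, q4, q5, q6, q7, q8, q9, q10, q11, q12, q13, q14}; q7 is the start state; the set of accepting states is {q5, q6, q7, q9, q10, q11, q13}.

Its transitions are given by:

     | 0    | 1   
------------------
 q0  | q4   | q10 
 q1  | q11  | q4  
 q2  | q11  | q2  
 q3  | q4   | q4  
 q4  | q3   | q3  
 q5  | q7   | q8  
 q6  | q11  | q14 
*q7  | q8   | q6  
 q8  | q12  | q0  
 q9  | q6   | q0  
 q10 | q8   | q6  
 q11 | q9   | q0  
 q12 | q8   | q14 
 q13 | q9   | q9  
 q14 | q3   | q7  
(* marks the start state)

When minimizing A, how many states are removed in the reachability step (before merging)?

4

Starting at q7 and following transitions, the reachable set is {q0, q3, q4, q6, q7, q8, q9, q10, q11, q12, q14}. That leaves q1, q2, q5, q13 unreachable — 4 in total.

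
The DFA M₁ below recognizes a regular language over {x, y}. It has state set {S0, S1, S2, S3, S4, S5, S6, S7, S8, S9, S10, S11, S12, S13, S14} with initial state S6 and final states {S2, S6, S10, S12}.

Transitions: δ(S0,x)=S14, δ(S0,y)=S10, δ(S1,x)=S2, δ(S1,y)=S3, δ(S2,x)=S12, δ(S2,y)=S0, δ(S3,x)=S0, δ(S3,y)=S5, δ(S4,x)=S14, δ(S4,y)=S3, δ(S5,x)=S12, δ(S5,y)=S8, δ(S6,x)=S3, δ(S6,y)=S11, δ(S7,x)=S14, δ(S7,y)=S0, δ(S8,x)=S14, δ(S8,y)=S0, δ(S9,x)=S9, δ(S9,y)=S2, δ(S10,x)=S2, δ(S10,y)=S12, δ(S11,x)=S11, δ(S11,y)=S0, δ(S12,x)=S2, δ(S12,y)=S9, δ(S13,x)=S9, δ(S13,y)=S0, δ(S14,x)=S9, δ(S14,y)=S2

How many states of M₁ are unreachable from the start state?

No path from S6 leads to S1, S4, S7, S13; the other 11 states are all reachable.

4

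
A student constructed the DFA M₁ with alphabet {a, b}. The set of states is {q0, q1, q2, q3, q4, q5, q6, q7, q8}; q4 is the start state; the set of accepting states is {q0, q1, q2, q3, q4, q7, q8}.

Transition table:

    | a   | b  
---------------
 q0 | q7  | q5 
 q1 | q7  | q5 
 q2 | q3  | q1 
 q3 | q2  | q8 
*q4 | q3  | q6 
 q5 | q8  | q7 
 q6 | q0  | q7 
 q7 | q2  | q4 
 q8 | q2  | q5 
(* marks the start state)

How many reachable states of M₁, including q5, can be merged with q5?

Initial partition by acceptance: {q0,q1,q2,q3,q4,q7,q8} | {q5,q6}.
Refine {q0,q1,q2,q3,q4,q7,q8} on symbol b: members go to different blocks, giving {q0,q1,q4,q8} and {q2,q3,q7}.
Stable partition: {q0,q1,q4,q8} | {q5,q6} | {q2,q3,q7} — 3 equivalence classes.
State q5 belongs to the block {q5,q6}, which has 2 states.

2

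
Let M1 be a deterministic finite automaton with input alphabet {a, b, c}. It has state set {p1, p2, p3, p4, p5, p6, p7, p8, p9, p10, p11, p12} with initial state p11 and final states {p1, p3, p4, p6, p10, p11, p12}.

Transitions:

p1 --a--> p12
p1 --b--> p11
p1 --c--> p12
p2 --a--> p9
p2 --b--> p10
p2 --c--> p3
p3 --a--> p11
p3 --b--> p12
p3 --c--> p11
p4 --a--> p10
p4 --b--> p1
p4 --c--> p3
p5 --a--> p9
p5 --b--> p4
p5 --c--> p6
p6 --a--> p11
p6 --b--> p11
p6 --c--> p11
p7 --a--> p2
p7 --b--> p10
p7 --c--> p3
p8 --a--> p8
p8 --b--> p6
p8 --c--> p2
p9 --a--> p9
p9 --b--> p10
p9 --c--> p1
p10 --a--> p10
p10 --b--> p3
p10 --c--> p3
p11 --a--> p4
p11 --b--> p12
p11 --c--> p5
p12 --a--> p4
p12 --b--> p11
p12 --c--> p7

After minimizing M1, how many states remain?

States {p8} cannot be reached from the start state, so discard them.
Start with accepting vs non-accepting: {p1,p3,p4,p6,p10,p11,p12} | {p2,p5,p7,p9}.
On input c, block {p1,p3,p4,p6,p10,p11,p12} splits into {p1,p3,p4,p6,p10} and {p11,p12}.
Split {p1,p3,p4,p6,p10} by δ(·,a) → {p1,p3,p6} and {p4,p10}.
Stable partition: {p1,p3,p6} | {p2,p5,p7,p9} | {p11,p12} | {p4,p10} — 4 equivalence classes.

4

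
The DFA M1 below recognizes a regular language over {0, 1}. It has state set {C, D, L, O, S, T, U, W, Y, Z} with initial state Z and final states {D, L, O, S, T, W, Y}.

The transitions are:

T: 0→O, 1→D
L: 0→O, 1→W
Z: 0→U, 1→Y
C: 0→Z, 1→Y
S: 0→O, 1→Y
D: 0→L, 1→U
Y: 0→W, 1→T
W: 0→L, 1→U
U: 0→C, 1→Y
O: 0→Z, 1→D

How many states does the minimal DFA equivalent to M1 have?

5

First remove the unreachable states {S}; 9 states remain.
Start with accepting vs non-accepting: {D,L,O,T,W,Y} | {C,U,Z}.
Split {D,L,O,T,W,Y} by δ(·,0) → {D,L,T,W,Y} and {O}.
Split {D,L,T,W,Y} by δ(·,0) → {D,W,Y} and {L,T}.
On input 0, block {D,W,Y} splits into {D,W} and {Y}.
Stable partition: {D,W} | {C,U,Z} | {O} | {L,T} | {Y} — 5 equivalence classes.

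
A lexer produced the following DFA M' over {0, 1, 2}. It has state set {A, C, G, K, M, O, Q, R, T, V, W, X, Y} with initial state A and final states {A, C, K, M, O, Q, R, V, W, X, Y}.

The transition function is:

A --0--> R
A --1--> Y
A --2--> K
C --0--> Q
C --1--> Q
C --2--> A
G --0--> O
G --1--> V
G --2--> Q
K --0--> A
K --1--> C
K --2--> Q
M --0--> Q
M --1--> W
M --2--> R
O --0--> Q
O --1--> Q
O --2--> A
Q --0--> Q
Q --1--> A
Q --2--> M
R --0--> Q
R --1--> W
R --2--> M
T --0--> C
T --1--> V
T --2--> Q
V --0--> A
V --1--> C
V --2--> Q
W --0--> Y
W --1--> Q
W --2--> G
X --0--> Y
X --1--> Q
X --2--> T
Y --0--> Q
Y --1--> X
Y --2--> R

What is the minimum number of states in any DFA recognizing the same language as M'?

Initial partition by acceptance: {A,C,K,M,O,Q,R,V,W,X,Y} | {G,T}.
Refine {A,C,K,M,O,Q,R,V,W,X,Y} on symbol 2: members go to different blocks, giving {A,C,K,M,O,Q,R,V,Y} and {W,X}.
Refine {A,C,K,M,O,Q,R,V,Y} on symbol 1: members go to different blocks, giving {A,C,K,O,Q,V} and {M,R,Y}.
Split {A,C,K,O,Q,V} by δ(·,0) → {C,K,O,Q,V} and {A}.
Refine {C,K,O,Q,V} on symbol 0: members go to different blocks, giving {C,O,Q} and {K,V}.
Refine {C,O,Q} on symbol 1: members go to different blocks, giving {C,O} and {Q}.
The partition is now stable with 7 blocks: {C,O} | {G,T} | {W,X} | {M,R,Y} | {A} | {K,V} | {Q}.

7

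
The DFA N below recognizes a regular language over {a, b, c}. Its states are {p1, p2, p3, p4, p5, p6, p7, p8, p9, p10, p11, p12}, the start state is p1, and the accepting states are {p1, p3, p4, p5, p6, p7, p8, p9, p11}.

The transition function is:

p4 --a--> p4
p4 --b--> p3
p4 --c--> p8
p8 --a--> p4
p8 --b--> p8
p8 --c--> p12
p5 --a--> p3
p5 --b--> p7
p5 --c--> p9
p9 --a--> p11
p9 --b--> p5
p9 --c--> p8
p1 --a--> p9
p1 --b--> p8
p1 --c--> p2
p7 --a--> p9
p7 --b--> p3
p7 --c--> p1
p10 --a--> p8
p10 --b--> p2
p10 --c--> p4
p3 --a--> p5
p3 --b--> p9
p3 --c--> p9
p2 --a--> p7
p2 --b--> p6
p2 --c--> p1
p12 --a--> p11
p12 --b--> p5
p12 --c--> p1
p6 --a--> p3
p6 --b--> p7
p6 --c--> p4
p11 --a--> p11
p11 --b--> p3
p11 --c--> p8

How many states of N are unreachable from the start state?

1

No path from p1 leads to p10; the other 11 states are all reachable.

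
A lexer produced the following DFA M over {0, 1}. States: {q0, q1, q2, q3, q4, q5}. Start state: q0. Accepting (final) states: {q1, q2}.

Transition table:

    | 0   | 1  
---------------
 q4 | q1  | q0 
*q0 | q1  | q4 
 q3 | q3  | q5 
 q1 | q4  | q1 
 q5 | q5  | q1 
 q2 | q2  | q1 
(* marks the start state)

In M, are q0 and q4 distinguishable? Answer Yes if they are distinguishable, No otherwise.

No

States {q2,q3,q5} cannot be reached from the start state, so discard them.
Initial partition by acceptance: {q1} | {q0,q4}.
No further refinement is possible. Final partition (2 blocks): {q1} | {q0,q4}.
q0 and q4 lie in the same block of the stable partition, so they are equivalent — no string distinguishes them.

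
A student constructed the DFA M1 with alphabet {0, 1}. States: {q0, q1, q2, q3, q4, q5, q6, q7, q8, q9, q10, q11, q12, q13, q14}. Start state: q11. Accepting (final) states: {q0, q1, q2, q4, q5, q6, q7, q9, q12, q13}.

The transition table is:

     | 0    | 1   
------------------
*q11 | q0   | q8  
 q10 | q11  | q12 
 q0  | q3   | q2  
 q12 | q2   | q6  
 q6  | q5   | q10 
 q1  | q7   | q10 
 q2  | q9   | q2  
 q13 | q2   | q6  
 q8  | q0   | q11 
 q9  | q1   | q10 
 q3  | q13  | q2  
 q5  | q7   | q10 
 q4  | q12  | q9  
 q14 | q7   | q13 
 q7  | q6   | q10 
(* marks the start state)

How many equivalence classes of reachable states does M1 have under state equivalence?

7

First remove the unreachable states {q4,q14}; 13 states remain.
Initial partition by acceptance: {q0,q1,q2,q5,q6,q7,q9,q12,q13} | {q3,q8,q10,q11}.
Refine {q0,q1,q2,q5,q6,q7,q9,q12,q13} on symbol 0: members go to different blocks, giving {q1,q2,q5,q6,q7,q9,q12,q13} and {q0}.
Split {q1,q2,q5,q6,q7,q9,q12,q13} by δ(·,1) → {q1,q5,q6,q7,q9} and {q2,q12,q13}.
Refine {q3,q8,q10,q11} on symbol 0: members go to different blocks, giving {q8,q11} and {q3} and {q10}.
On input 0, block {q2,q12,q13} splits into {q12,q13} and {q2}.
Stable partition: {q1,q5,q6,q7,q9} | {q8,q11} | {q0} | {q12,q13} | {q3} | {q10} | {q2} — 7 equivalence classes.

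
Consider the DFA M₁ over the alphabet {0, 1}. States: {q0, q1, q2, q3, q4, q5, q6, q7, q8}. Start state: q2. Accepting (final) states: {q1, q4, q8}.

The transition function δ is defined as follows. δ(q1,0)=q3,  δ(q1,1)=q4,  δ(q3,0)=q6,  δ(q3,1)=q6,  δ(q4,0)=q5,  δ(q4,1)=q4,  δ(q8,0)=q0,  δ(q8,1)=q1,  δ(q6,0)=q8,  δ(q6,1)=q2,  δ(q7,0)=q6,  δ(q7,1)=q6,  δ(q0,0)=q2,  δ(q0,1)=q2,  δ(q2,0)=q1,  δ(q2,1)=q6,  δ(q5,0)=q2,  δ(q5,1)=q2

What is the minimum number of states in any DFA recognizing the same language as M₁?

3

Reachable states from the start: {q0,q1,q2,q3,q4,q5,q6,q8}. Unreachable: {q7} — drop them.
P0 = {q1,q4,q8} | {q0,q2,q3,q5,q6}.
Refine {q0,q2,q3,q5,q6} on symbol 0: members go to different blocks, giving {q0,q3,q5} and {q2,q6}.
The partition is now stable with 3 blocks: {q1,q4,q8} | {q0,q3,q5} | {q2,q6}.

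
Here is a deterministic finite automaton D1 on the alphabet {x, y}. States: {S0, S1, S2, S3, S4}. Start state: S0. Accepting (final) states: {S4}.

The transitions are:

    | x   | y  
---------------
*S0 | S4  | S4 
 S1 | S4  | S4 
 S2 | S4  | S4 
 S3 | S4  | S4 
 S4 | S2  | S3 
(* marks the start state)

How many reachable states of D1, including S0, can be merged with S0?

3

First remove the unreachable states {S1}; 4 states remain.
Initial partition by acceptance: {S4} | {S0,S2,S3}.
No further refinement is possible. Final partition (2 blocks): {S4} | {S0,S2,S3}.
State S0 belongs to the block {S0,S2,S3}, which has 3 states.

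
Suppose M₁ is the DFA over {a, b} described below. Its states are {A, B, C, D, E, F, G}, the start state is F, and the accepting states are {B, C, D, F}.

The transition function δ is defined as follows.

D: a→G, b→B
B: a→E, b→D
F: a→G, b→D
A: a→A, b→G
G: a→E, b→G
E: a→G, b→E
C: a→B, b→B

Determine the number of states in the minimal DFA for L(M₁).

2

First remove the unreachable states {A,C}; 5 states remain.
Start with accepting vs non-accepting: {B,D,F} | {E,G}.
The partition is now stable with 2 blocks: {B,D,F} | {E,G}.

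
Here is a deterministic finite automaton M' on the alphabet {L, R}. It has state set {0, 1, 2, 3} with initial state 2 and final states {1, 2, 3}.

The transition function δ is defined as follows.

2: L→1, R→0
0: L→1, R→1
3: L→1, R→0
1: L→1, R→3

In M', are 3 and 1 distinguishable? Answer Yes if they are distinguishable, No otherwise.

Every state is reachable, so we keep all 4.
Start with accepting vs non-accepting: {1,2,3} | {0}.
On input R, block {1,2,3} splits into {2,3} and {1}.
Stable partition: {2,3} | {0} | {1} — 3 equivalence classes.
3 and 1 end up in different blocks, so they are distinguishable. For instance, the string 'R' is accepted from only 1.

Yes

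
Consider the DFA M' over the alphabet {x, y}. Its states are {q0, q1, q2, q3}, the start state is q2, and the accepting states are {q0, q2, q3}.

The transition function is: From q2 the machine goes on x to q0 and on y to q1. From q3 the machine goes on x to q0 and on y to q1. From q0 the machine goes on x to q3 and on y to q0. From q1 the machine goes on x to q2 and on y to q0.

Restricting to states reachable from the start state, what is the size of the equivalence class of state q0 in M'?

P0 = {q0,q2,q3} | {q1}.
Refine {q0,q2,q3} on symbol y: members go to different blocks, giving {q2,q3} and {q0}.
The partition is now stable with 3 blocks: {q2,q3} | {q1} | {q0}.
The equivalence class containing q0 is {q0}, of size 1.

1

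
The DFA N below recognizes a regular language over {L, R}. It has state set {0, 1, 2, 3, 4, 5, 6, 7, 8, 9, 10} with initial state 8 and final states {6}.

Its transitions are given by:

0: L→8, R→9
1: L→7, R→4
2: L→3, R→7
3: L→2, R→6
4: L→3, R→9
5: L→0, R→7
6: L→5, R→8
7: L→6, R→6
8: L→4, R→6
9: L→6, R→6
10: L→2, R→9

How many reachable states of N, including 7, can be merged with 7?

2

Reachable states from the start: {0,2,3,4,5,6,7,8,9}. Unreachable: {1,10} — drop them.
Initial partition by acceptance: {6} | {0,2,3,4,5,7,8,9}.
Refine {0,2,3,4,5,7,8,9} on symbol L: members go to different blocks, giving {0,2,3,4,5,8} and {7,9}.
Refine {0,2,3,4,5,8} on symbol R: members go to different blocks, giving {0,2,4,5} and {3,8}.
On input L, block {0,2,4,5} splits into {0,2,4} and {5}.
The partition is now stable with 5 blocks: {6} | {0,2,4} | {7,9} | {3,8} | {5}.
The equivalence class containing 7 is {7,9}, of size 2.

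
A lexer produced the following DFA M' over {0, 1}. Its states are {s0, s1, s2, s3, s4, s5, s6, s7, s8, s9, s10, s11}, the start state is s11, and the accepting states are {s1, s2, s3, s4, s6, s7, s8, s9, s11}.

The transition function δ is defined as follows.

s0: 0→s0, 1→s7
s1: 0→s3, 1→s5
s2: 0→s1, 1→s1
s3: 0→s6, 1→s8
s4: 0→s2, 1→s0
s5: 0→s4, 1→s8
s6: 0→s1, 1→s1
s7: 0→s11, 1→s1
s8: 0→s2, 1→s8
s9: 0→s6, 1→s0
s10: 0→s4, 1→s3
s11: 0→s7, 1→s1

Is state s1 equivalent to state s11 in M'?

First remove the unreachable states {s9,s10}; 10 states remain.
P0 = {s1,s2,s3,s4,s6,s7,s8,s11} | {s0,s5}.
Refine {s1,s2,s3,s4,s6,s7,s8,s11} on symbol 1: members go to different blocks, giving {s2,s3,s6,s7,s8,s11} and {s1,s4}.
Refine {s2,s3,s6,s7,s8,s11} on symbol 0: members go to different blocks, giving {s3,s7,s8,s11} and {s2,s6}.
Split {s3,s7,s8,s11} by δ(·,0) → {s3,s8} and {s7,s11}.
Refine {s0,s5} on symbol 0: members go to different blocks, giving {s0} and {s5}.
On input 0, block {s1,s4} splits into {s1} and {s4}.
Stable partition: {s3,s8} | {s0} | {s1} | {s2,s6} | {s7,s11} | {s5} | {s4} — 7 equivalence classes.
s1 and s11 end up in different blocks, so they are distinguishable. For instance, the string '1' is accepted from only s11.

No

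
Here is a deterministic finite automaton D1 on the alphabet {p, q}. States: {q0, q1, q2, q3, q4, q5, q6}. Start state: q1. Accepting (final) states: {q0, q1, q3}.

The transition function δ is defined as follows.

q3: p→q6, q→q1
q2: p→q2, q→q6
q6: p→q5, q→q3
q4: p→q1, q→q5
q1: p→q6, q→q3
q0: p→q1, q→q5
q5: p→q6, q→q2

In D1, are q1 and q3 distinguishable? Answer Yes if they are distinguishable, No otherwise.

Reachable states from the start: {q1,q2,q3,q5,q6}. Unreachable: {q0,q4} — drop them.
Start with accepting vs non-accepting: {q1,q3} | {q2,q5,q6}.
On input q, block {q2,q5,q6} splits into {q2,q5} and {q6}.
On input p, block {q2,q5} splits into {q2} and {q5}.
The partition is now stable with 4 blocks: {q1,q3} | {q2} | {q6} | {q5}.
q1 and q3 lie in the same block of the stable partition, so they are equivalent — no string distinguishes them.

No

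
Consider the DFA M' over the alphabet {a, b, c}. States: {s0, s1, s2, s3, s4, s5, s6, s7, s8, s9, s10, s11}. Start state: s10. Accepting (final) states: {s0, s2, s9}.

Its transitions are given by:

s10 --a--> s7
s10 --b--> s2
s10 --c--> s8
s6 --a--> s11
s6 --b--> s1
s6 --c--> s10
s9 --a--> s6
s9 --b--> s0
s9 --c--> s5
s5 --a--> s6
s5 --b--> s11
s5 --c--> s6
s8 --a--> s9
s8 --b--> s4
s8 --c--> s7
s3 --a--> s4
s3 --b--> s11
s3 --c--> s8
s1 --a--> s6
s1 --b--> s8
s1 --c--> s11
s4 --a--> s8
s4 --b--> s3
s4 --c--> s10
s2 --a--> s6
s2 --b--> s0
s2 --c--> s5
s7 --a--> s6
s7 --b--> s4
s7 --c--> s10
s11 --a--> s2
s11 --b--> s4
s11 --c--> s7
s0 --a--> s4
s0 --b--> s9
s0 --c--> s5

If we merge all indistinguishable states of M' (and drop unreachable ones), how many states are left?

Initial partition by acceptance: {s0,s2,s9} | {s1,s3,s4,s5,s6,s7,s8,s10,s11}.
On input a, block {s1,s3,s4,s5,s6,s7,s8,s10,s11} splits into {s1,s3,s4,s5,s6,s7,s10} and {s8,s11}.
Split {s1,s3,s4,s5,s6,s7,s10} by δ(·,a) → {s1,s3,s5,s7,s10} and {s4,s6}.
Refine {s1,s3,s5,s7,s10} on symbol a: members go to different blocks, giving {s1,s3,s5,s7} and {s10}.
On input b, block {s1,s3,s5,s7} splits into {s1,s3,s5} and {s7}.
Refine {s1,s3,s5} on symbol c: members go to different blocks, giving {s1,s3} and {s5}.
No further refinement is possible. Final partition (7 blocks): {s0,s2,s9} | {s1,s3} | {s8,s11} | {s4,s6} | {s10} | {s7} | {s5}.

7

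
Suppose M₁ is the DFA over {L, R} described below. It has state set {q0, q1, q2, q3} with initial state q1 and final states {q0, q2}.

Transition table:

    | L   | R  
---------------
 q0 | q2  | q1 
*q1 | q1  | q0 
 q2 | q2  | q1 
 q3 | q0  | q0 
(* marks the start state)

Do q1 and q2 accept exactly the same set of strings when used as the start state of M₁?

No

Reachable states from the start: {q0,q1,q2}. Unreachable: {q3} — drop them.
Initial partition by acceptance: {q0,q2} | {q1}.
The partition is now stable with 2 blocks: {q0,q2} | {q1}.
q1 and q2 end up in different blocks, so they are distinguishable. For instance, the string 'ε' is accepted from only q2.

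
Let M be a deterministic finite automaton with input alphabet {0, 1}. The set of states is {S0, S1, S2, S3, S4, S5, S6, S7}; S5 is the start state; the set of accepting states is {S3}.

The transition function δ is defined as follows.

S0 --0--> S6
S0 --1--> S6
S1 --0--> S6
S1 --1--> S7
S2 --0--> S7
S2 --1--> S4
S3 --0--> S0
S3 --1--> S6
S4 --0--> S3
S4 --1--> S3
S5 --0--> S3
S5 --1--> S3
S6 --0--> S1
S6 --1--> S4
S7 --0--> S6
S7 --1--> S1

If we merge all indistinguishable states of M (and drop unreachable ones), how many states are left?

5

First remove the unreachable states {S2}; 7 states remain.
P0 = {S3} | {S0,S1,S4,S5,S6,S7}.
Split {S0,S1,S4,S5,S6,S7} by δ(·,0) → {S0,S1,S6,S7} and {S4,S5}.
Split {S0,S1,S6,S7} by δ(·,1) → {S0,S1,S7} and {S6}.
Split {S0,S1,S7} by δ(·,1) → {S1,S7} and {S0}.
Stable partition: {S3} | {S1,S7} | {S4,S5} | {S6} | {S0} — 5 equivalence classes.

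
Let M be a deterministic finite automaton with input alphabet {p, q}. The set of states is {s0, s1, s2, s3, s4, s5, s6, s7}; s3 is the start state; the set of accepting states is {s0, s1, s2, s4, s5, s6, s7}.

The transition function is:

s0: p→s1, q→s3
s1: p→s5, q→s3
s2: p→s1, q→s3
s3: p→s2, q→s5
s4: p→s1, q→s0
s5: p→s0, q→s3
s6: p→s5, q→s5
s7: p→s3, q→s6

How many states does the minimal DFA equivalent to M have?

First remove the unreachable states {s4,s6,s7}; 5 states remain.
Initial partition by acceptance: {s0,s1,s2,s5} | {s3}.
Stable partition: {s0,s1,s2,s5} | {s3} — 2 equivalence classes.

2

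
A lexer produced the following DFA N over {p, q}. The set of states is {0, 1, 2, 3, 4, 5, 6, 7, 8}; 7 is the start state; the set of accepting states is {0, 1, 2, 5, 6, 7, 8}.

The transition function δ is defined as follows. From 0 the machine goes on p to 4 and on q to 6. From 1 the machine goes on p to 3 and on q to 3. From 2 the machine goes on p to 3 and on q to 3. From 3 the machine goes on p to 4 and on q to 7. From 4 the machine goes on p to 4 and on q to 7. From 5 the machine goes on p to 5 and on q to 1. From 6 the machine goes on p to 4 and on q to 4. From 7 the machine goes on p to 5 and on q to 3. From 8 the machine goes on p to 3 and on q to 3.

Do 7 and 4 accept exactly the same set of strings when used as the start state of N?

Reachable states from the start: {1,3,4,5,7}. Unreachable: {0,2,6,8} — drop them.
Initial partition by acceptance: {1,5,7} | {3,4}.
Refine {1,5,7} on symbol p: members go to different blocks, giving {5,7} and {1}.
On input q, block {5,7} splits into {5} and {7}.
Stable partition: {5} | {3,4} | {1} | {7} — 4 equivalence classes.
7 and 4 end up in different blocks, so they are distinguishable. For instance, the string 'ε' is accepted from only 7.

No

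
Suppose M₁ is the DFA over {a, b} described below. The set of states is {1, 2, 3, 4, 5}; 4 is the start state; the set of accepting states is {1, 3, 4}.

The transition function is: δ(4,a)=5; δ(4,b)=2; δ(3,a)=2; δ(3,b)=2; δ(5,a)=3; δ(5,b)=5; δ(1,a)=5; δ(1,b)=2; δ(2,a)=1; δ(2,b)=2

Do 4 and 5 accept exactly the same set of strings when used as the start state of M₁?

Every state is reachable, so we keep all 5.
P0 = {1,3,4} | {2,5}.
No further refinement is possible. Final partition (2 blocks): {1,3,4} | {2,5}.
4 and 5 end up in different blocks, so they are distinguishable. For instance, the string 'ε' is accepted from only 4.

No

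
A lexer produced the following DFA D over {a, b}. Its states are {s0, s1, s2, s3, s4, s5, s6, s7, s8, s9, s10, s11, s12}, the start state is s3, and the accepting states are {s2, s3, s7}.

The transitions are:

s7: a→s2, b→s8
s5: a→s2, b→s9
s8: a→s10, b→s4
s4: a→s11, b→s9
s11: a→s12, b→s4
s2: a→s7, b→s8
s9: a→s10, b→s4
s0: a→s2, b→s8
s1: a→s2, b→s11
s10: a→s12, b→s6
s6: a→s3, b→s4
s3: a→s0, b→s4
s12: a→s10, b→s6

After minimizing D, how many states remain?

7

Reachable states from the start: {s0,s2,s3,s4,s6,s7,s8,s9,s10,s11,s12}. Unreachable: {s1,s5} — drop them.
Initial partition by acceptance: {s2,s3,s7} | {s0,s4,s6,s8,s9,s10,s11,s12}.
Refine {s2,s3,s7} on symbol a: members go to different blocks, giving {s2,s7} and {s3}.
On input a, block {s0,s4,s6,s8,s9,s10,s11,s12} splits into {s4,s8,s9,s10,s11,s12} and {s0} and {s6}.
Refine {s4,s8,s9,s10,s11,s12} on symbol b: members go to different blocks, giving {s4,s8,s9,s11} and {s10,s12}.
On input a, block {s4,s8,s9,s11} splits into {s8,s9,s11} and {s4}.
The partition is now stable with 7 blocks: {s2,s7} | {s8,s9,s11} | {s3} | {s0} | {s6} | {s10,s12} | {s4}.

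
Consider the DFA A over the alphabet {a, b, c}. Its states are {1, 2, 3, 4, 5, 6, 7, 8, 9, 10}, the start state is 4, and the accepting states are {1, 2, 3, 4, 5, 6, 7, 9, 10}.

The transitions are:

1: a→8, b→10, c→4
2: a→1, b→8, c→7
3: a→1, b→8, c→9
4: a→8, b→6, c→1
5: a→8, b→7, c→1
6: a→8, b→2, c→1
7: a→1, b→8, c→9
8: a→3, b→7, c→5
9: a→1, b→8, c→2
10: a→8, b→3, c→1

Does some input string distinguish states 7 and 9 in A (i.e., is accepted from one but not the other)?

Every state is reachable, so we keep all 10.
Start with accepting vs non-accepting: {1,2,3,4,5,6,7,9,10} | {8}.
Split {1,2,3,4,5,6,7,9,10} by δ(·,a) → {1,4,5,6,10} and {2,3,7,9}.
Split {1,4,5,6,10} by δ(·,b) → {5,6,10} and {1,4}.
The partition is now stable with 4 blocks: {5,6,10} | {8} | {2,3,7,9} | {1,4}.
7 and 9 lie in the same block of the stable partition, so they are equivalent — no string distinguishes them.

No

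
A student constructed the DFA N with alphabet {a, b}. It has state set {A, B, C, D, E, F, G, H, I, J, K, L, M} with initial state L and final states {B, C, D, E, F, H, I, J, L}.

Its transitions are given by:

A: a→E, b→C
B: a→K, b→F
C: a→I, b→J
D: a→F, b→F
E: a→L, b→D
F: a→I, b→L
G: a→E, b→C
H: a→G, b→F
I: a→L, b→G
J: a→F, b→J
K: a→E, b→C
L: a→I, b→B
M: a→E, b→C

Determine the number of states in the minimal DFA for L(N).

9

Reachable states from the start: {B,C,D,E,F,G,I,J,K,L}. Unreachable: {A,H,M} — drop them.
Initial partition by acceptance: {B,C,D,E,F,I,J,L} | {G,K}.
Split {B,C,D,E,F,I,J,L} by δ(·,a) → {C,D,E,F,I,J,L} and {B}.
Refine {C,D,E,F,I,J,L} on symbol b: members go to different blocks, giving {C,D,E,F,J} and {I} and {L}.
Split {C,D,E,F,J} by δ(·,a) → {C,F} and {D,J} and {E}.
On input b, block {C,F} splits into {C} and {F}.
Split {D,J} by δ(·,b) → {D} and {J}.
No further refinement is possible. Final partition (9 blocks): {C} | {G,K} | {B} | {I} | {L} | {D} | {E} | {F} | {J}.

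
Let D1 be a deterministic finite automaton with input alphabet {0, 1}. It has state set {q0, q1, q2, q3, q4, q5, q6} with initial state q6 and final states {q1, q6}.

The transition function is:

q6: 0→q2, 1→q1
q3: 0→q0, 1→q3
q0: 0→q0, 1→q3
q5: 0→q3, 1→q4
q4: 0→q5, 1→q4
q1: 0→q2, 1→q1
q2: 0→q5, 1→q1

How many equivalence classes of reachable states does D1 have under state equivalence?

Every state is reachable, so we keep all 7.
Start with accepting vs non-accepting: {q1,q6} | {q0,q2,q3,q4,q5}.
Split {q0,q2,q3,q4,q5} by δ(·,1) → {q0,q3,q4,q5} and {q2}.
The partition is now stable with 3 blocks: {q1,q6} | {q0,q3,q4,q5} | {q2}.

3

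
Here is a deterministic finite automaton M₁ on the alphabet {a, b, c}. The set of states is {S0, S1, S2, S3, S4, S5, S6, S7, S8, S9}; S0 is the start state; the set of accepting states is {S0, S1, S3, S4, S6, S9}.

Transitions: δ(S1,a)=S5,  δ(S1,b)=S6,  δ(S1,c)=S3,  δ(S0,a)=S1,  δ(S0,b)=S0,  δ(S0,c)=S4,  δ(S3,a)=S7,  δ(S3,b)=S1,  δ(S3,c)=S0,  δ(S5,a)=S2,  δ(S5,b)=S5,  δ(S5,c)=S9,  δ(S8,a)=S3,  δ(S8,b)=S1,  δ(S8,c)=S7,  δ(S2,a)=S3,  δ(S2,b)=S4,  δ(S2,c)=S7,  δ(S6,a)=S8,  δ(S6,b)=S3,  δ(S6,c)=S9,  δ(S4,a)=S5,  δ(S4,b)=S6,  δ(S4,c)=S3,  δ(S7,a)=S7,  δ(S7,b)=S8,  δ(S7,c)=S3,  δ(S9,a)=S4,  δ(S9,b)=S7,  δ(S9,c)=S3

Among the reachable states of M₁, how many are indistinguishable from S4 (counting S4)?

2

P0 = {S0,S1,S3,S4,S6,S9} | {S2,S5,S7,S8}.
Split {S0,S1,S3,S4,S6,S9} by δ(·,a) → {S1,S3,S4,S6} and {S0,S9}.
On input c, block {S1,S3,S4,S6} splits into {S1,S4} and {S3,S6}.
On input a, block {S2,S5,S7,S8} splits into {S2,S8} and {S5,S7}.
Refine {S0,S9} on symbol b: members go to different blocks, giving {S0} and {S9}.
Split {S3,S6} by δ(·,a) → {S3} and {S6}.
Split {S5,S7} by δ(·,a) → {S5} and {S7}.
The partition is now stable with 8 blocks: {S1,S4} | {S2,S8} | {S0} | {S3} | {S5} | {S9} | {S6} | {S7}.
The equivalence class containing S4 is {S1,S4}, of size 2.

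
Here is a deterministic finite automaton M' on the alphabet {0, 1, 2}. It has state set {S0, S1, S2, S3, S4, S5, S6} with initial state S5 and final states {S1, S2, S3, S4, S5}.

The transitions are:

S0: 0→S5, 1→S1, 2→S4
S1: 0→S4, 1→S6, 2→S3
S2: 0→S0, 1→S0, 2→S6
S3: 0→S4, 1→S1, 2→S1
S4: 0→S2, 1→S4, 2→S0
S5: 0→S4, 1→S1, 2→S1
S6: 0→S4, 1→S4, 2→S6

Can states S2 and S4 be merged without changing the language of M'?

No

P0 = {S1,S2,S3,S4,S5} | {S0,S6}.
Split {S1,S2,S3,S4,S5} by δ(·,0) → {S1,S3,S4,S5} and {S2}.
Split {S1,S3,S4,S5} by δ(·,0) → {S1,S3,S5} and {S4}.
Refine {S1,S3,S5} on symbol 1: members go to different blocks, giving {S3,S5} and {S1}.
Split {S0,S6} by δ(·,0) → {S0} and {S6}.
No further refinement is possible. Final partition (6 blocks): {S3,S5} | {S0} | {S2} | {S4} | {S1} | {S6}.
S2 and S4 end up in different blocks, so they are distinguishable. For instance, the string '0' is accepted from only S4.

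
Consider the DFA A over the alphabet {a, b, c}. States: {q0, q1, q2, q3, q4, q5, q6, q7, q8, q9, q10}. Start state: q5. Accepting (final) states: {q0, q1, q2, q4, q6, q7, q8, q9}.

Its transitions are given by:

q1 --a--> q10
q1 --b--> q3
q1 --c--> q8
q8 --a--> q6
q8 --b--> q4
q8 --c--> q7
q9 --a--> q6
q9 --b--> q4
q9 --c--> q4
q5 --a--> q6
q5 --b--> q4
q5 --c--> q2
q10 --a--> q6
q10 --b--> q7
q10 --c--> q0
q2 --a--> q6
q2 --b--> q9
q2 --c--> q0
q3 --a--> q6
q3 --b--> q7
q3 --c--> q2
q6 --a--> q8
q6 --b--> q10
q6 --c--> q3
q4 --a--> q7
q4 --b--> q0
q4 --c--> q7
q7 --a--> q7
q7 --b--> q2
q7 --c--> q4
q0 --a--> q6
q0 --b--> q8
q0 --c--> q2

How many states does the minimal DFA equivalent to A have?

States {q1} cannot be reached from the start state, so discard them.
Initial partition by acceptance: {q0,q2,q4,q6,q7,q8,q9} | {q3,q5,q10}.
Refine {q0,q2,q4,q6,q7,q8,q9} on symbol b: members go to different blocks, giving {q0,q2,q4,q7,q8,q9} and {q6}.
Refine {q0,q2,q4,q7,q8,q9} on symbol a: members go to different blocks, giving {q0,q2,q8,q9} and {q4,q7}.
On input b, block {q0,q2,q8,q9} splits into {q0,q2} and {q8,q9}.
No further refinement is possible. Final partition (5 blocks): {q0,q2} | {q3,q5,q10} | {q6} | {q4,q7} | {q8,q9}.

5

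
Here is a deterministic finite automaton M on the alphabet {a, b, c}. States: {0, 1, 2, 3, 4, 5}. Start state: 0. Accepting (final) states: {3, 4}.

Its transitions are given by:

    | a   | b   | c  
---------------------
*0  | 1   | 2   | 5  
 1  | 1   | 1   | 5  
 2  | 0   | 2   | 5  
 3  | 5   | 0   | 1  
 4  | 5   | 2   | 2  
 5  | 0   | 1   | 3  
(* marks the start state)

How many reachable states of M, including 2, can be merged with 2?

3

States {4} cannot be reached from the start state, so discard them.
Initial partition by acceptance: {3} | {0,1,2,5}.
Split {0,1,2,5} by δ(·,c) → {0,1,2} and {5}.
No further refinement is possible. Final partition (3 blocks): {3} | {0,1,2} | {5}.
The equivalence class containing 2 is {0,1,2}, of size 3.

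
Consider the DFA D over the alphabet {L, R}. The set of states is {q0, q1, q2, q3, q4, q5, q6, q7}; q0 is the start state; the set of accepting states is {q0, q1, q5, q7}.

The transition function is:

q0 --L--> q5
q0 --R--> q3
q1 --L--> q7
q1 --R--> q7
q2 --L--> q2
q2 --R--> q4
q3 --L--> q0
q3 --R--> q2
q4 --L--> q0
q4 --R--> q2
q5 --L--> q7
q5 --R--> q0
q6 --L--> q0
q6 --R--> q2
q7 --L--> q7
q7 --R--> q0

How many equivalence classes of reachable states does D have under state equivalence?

Reachable states from the start: {q0,q2,q3,q4,q5,q7}. Unreachable: {q1,q6} — drop them.
Initial partition by acceptance: {q0,q5,q7} | {q2,q3,q4}.
On input R, block {q0,q5,q7} splits into {q5,q7} and {q0}.
Split {q2,q3,q4} by δ(·,L) → {q3,q4} and {q2}.
No further refinement is possible. Final partition (4 blocks): {q5,q7} | {q3,q4} | {q0} | {q2}.

4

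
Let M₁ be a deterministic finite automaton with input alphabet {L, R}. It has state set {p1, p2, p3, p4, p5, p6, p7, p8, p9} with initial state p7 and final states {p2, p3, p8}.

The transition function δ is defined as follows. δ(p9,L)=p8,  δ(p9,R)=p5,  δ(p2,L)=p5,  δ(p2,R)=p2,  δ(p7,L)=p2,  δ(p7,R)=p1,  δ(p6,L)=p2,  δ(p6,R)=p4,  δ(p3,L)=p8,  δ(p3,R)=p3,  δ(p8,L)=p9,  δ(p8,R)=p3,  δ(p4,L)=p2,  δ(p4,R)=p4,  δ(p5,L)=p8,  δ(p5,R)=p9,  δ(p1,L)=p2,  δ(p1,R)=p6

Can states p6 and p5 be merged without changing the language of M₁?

No

Every state is reachable, so we keep all 9.
P0 = {p2,p3,p8} | {p1,p4,p5,p6,p7,p9}.
On input L, block {p2,p3,p8} splits into {p2,p8} and {p3}.
Refine {p2,p8} on symbol R: members go to different blocks, giving {p2} and {p8}.
Split {p1,p4,p5,p6,p7,p9} by δ(·,L) → {p1,p4,p6,p7} and {p5,p9}.
No further refinement is possible. Final partition (5 blocks): {p2} | {p1,p4,p6,p7} | {p3} | {p8} | {p5,p9}.
p6 and p5 end up in different blocks, so they are distinguishable. For instance, the string 'LRL' is accepted from only p5.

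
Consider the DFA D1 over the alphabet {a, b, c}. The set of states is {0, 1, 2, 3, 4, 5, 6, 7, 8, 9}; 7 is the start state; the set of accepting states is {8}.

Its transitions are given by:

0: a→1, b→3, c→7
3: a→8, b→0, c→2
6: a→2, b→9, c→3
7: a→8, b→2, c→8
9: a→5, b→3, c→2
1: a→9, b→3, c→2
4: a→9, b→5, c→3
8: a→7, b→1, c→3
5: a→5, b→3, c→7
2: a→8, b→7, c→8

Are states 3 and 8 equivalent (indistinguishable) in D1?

First remove the unreachable states {4,6}; 8 states remain.
Start with accepting vs non-accepting: {8} | {0,1,2,3,5,7,9}.
Split {0,1,2,3,5,7,9} by δ(·,a) → {0,1,5,9} and {2,3,7}.
Refine {2,3,7} on symbol b: members go to different blocks, giving {2,7} and {3}.
No further refinement is possible. Final partition (4 blocks): {8} | {0,1,5,9} | {2,7} | {3}.
3 and 8 end up in different blocks, so they are distinguishable. For instance, the string 'ε' is accepted from only 8.

No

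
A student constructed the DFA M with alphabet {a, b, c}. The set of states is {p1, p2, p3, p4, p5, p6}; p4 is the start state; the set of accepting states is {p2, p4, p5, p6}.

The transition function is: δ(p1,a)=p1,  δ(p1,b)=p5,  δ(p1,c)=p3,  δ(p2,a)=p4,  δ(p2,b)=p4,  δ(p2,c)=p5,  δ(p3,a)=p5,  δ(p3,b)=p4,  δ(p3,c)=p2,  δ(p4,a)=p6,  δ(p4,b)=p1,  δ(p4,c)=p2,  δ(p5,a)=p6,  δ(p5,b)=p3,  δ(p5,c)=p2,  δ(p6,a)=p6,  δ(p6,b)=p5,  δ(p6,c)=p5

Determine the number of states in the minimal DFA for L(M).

All states are reachable from the start state.
P0 = {p2,p4,p5,p6} | {p1,p3}.
Refine {p2,p4,p5,p6} on symbol b: members go to different blocks, giving {p2,p6} and {p4,p5}.
Split {p2,p6} by δ(·,a) → {p2} and {p6}.
Refine {p1,p3} on symbol a: members go to different blocks, giving {p1} and {p3}.
Refine {p4,p5} on symbol b: members go to different blocks, giving {p4} and {p5}.
No further refinement is possible. Final partition (6 blocks): {p2} | {p1} | {p4} | {p6} | {p3} | {p5}.

6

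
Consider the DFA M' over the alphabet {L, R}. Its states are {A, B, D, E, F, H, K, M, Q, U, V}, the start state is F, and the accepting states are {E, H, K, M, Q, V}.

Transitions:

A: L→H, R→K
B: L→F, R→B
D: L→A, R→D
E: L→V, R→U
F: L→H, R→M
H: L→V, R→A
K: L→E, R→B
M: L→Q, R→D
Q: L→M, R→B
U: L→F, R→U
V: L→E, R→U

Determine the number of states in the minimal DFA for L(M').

P0 = {E,H,K,M,Q,V} | {A,B,D,F,U}.
On input L, block {A,B,D,F,U} splits into {B,D,U} and {A,F}.
Refine {E,H,K,M,Q,V} on symbol R: members go to different blocks, giving {E,K,M,Q,V} and {H}.
Stable partition: {E,K,M,Q,V} | {B,D,U} | {A,F} | {H} — 4 equivalence classes.

4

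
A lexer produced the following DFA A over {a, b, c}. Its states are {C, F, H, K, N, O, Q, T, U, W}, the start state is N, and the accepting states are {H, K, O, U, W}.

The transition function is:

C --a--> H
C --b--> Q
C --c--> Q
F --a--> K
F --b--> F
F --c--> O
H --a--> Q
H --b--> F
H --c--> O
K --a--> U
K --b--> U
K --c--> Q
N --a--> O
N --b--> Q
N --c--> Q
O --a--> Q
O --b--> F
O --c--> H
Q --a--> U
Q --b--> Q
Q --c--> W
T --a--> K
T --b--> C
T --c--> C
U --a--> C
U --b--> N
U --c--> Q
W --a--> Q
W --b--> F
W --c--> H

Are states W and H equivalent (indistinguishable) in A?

Yes

Reachable states from the start: {C,F,H,K,N,O,Q,U,W}. Unreachable: {T} — drop them.
Initial partition by acceptance: {H,K,O,U,W} | {C,F,N,Q}.
On input a, block {H,K,O,U,W} splits into {H,O,U,W} and {K}.
Refine {H,O,U,W} on symbol c: members go to different blocks, giving {H,O,W} and {U}.
Refine {C,F,N,Q} on symbol a: members go to different blocks, giving {C,N} and {F} and {Q}.
Stable partition: {H,O,W} | {C,N} | {K} | {U} | {F} | {Q} — 6 equivalence classes.
W and H lie in the same block of the stable partition, so they are equivalent — no string distinguishes them.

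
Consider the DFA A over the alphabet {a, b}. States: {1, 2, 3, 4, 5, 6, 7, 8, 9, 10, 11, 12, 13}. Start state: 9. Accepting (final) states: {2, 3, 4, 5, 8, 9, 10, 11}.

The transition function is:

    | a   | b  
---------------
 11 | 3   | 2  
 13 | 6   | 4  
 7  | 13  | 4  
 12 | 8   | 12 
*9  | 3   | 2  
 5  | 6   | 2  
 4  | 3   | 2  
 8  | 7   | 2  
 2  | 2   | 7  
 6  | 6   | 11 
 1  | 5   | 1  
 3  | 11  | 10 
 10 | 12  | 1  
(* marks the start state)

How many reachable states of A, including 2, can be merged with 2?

1

Initial partition by acceptance: {2,3,4,5,8,9,10,11} | {1,6,7,12,13}.
Split {2,3,4,5,8,9,10,11} by δ(·,a) → {2,3,4,9,11} and {5,8,10}.
Split {2,3,4,9,11} by δ(·,b) → {4,9,11} and {2} and {3}.
Split {1,6,7,12,13} by δ(·,a) → {6,7,13} and {1,12}.
On input a, block {5,8,10} splits into {5,8} and {10}.
The partition is now stable with 7 blocks: {4,9,11} | {6,7,13} | {5,8} | {2} | {3} | {1,12} | {10}.
The equivalence class containing 2 is {2}, of size 1.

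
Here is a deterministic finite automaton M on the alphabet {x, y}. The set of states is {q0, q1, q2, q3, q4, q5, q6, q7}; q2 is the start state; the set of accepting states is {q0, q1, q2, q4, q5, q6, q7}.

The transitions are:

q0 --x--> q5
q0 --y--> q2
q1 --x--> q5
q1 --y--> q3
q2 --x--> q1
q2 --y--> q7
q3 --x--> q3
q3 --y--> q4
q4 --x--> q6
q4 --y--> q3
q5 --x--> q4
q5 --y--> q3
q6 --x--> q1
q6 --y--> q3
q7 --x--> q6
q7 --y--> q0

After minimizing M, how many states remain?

All states are reachable from the start state.
P0 = {q0,q1,q2,q4,q5,q6,q7} | {q3}.
Split {q0,q1,q2,q4,q5,q6,q7} by δ(·,y) → {q1,q4,q5,q6} and {q0,q2,q7}.
Stable partition: {q1,q4,q5,q6} | {q3} | {q0,q2,q7} — 3 equivalence classes.

3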